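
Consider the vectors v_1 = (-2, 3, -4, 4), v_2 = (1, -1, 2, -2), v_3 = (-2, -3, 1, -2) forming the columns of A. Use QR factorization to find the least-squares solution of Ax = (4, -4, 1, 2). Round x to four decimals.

e_1 = v_1/‖v_1‖ = (-2, 3, -4, 4)/6.7082 = (-0.2981, 0.4472, -0.5963, 0.5963).
r_{12} = e_1·v_2 = -3.1305.
u_2 = v_2 + 3.1305·e_1 = (0.0667, 0.4000, 0.1333, -0.1333).
‖u_2‖ = 0.4472, so e_2 = (0.1491, 0.8944, 0.2981, -0.2981).
r_{13} = e_1·v_3 = -2.5342; r_{23} = e_2·v_3 = -2.0870.
u_3 = v_3 + 2.5342·e_1 + 2.0870·e_2 = (-2.4444, 0.0000, 0.1111, -1.1111).
‖u_3‖ = 2.6874, so e_3 = (-0.9096, 0.0000, 0.0413, -0.4134).
Qᵀb = (-2.3851, -3.2796, -4.4239).
Back-substitute: x_3 = -4.4239/2.6874 = -1.6462.
x_2 = (-3.2796 + 2.0870·(-1.6462))/0.4472 = -15.0154.
x_1 = (-2.3851 + 3.1305·(-15.0154) + 2.5342·(-1.6462))/6.7082 = -7.9846.

x = (-7.9846, -15.0154, -1.6462)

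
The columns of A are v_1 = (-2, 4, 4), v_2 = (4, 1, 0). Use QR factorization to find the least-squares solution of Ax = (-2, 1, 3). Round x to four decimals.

v_1 = (-2, 4, 4); ‖v_1‖ = 6.0000, so e_1 = (-0.3333, 0.6667, 0.6667).
e_1·v_2 = (-0.3333)·4 + 0.6667·1 + 0.6667·0 = -0.6667.
u_2 = v_2 + 0.6667·e_1 = (3.7778, 1.4444, 0.4444).
‖u_2‖ = 4.0689, so e_2 = (0.9285, 0.3550, 0.1092).
Qᵀb = (3.3333, -1.1742).
Back-substitute: x_2 = -1.1742/4.0689 = -0.2886.
x_1 = (3.3333 + 0.6667·(-0.2886))/6.0000 = 0.5235.

x = (0.5235, -0.2886)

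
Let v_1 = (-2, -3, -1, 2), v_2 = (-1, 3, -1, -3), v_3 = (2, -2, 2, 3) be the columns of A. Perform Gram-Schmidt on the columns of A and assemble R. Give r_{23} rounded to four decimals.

r_{23} = -4.3301

v_1 = (-2, -3, -1, 2); ‖v_1‖ = 4.2426, so q_1 = (-0.4714, -0.7071, -0.2357, 0.4714).
q_1·v_2 = (-0.4714)·(-1) + (-0.7071)·3 + (-0.2357)·(-1) + 0.4714·(-3) = -2.8284.
u_2 = v_2 + 2.8284·q_1 = (-2.3333, 1.0000, -1.6667, -1.6667).
‖u_2‖ = 3.4641, so q_2 = (-0.6736, 0.2887, -0.4811, -0.4811).
r_{23} = q_2·v_3 = -4.3301.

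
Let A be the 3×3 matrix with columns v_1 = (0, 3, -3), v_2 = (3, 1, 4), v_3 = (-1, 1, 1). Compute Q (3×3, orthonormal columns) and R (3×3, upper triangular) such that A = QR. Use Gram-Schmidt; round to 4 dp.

Q = [[0.0000, 0.6470, -0.7625], [0.7071, 0.5392, 0.4575], [-0.7071, 0.5392, 0.4575]], R = [[4.2426, -2.1213, 0.0000], [0.0000, 4.6368, 0.4313], [0.0000, 0.0000, 1.6775]]

v_1 = (0, 3, -3); ‖v_1‖ = 4.2426, so q_1 = (0.0000, 0.7071, -0.7071).
q_1·v_2 = 0.0000·3 + 0.7071·1 + (-0.7071)·4 = -2.1213.
u_2 = v_2 + 2.1213·q_1 = (3.0000, 2.5000, 2.5000).
‖u_2‖ = 4.6368, so q_2 = (0.6470, 0.5392, 0.5392).
q_1·v_3 = 0.0000·(-1) + 0.7071·1 + (-0.7071)·1 = 0.0000; q_2·v_3 = 0.6470·(-1) + 0.5392·1 + 0.5392·1 = 0.4313.
u_3 = v_3 + 0.0000·q_1 − 0.4313·q_2 = (-1.2791, 0.7674, 0.7674).
‖u_3‖ = 1.6775, so q_3 = (-0.7625, 0.4575, 0.4575).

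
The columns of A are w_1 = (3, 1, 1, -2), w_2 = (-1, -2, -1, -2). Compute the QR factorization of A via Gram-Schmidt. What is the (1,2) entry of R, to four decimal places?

r_{12} = -0.5164

w_1 = (3, 1, 1, -2); ‖w_1‖ = 3.8730, so e_1 = (0.7746, 0.2582, 0.2582, -0.5164).
r_{12} = e_1·w_2 = -0.5164.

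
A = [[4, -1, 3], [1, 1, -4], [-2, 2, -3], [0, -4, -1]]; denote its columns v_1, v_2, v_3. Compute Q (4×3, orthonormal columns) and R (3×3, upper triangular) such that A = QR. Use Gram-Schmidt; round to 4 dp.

v_1 = (4, 1, -2, 0); ‖v_1‖ = 4.5826, so q_1 = (0.8729, 0.2182, -0.4364, 0.0000).
q_1·v_2 = 0.8729·(-1) + 0.2182·1 + (-0.4364)·2 + 0.0000·(-4) = -1.5275.
u_2 = v_2 + 1.5275·q_1 = (0.3333, 1.3333, 1.3333, -4.0000).
‖u_2‖ = 4.4347, so q_2 = (0.0752, 0.3007, 0.3007, -0.9020).
q_1·v_3 = 0.8729·3 + 0.2182·(-4) + (-0.4364)·(-3) + 0.0000·(-1) = 3.0551; q_2·v_3 = 0.0752·3 + 0.3007·(-4) + 0.3007·(-3) + (-0.9020)·(-1) = -0.9771.
u_3 = v_3 − 3.0551·q_1 + 0.9771·q_2 = (0.4068, -4.3729, -1.3729, -1.8814).
‖u_3‖ = 4.9711, so q_3 = (0.0818, -0.8797, -0.2762, -0.3785).

Q = [[0.8729, 0.0752, 0.0818], [0.2182, 0.3007, -0.8797], [-0.4364, 0.3007, -0.2762], [0.0000, -0.9020, -0.3785]], R = [[4.5826, -1.5275, 3.0551], [0.0000, 4.4347, -0.9771], [0.0000, 0.0000, 4.9711]]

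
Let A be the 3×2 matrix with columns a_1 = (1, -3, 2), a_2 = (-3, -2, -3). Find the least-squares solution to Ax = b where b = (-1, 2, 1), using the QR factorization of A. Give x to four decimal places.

a_1 = (1, -3, 2); ‖a_1‖ = 3.7417, so e_1 = (0.2673, -0.8018, 0.5345).
e_1·a_2 = 0.2673·(-3) + (-0.8018)·(-2) + 0.5345·(-3) = -0.8018.
u_2 = a_2 + 0.8018·e_1 = (-2.7857, -2.6429, -2.5714).
‖u_2‖ = 4.6214, so e_2 = (-0.6028, -0.5719, -0.5564).
Qᵀb = (-1.3363, -1.0974).
Back-substitute: x_2 = -1.0974/4.6214 = -0.2375.
x_1 = (-1.3363 + 0.8018·(-0.2375))/3.7417 = -0.4080.

x = (-0.4080, -0.2375)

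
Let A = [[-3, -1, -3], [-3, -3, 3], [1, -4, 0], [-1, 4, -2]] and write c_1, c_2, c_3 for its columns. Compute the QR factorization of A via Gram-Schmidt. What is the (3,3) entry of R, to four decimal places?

c_1 = (-3, -3, 1, -1); ‖c_1‖ = 4.4721, so q_1 = (-0.6708, -0.6708, 0.2236, -0.2236).
q_1·c_2 = (-0.6708)·(-1) + (-0.6708)·(-3) + 0.2236·(-4) + (-0.2236)·4 = 0.8944.
u_2 = c_2 − 0.8944·q_1 = (-0.4000, -2.4000, -4.2000, 4.2000).
‖u_2‖ = 6.4187, so q_2 = (-0.0623, -0.3739, -0.6543, 0.6543).
q_1·c_3 = (-0.6708)·(-3) + (-0.6708)·3 + 0.2236·0 + (-0.2236)·(-2) = 0.4472; q_2·c_3 = (-0.0623)·(-3) + (-0.3739)·3 + (-0.6543)·0 + 0.6543·(-2) = -2.2434.
u_3 = c_3 − 0.4472·q_1 + 2.2434·q_2 = (-2.8398, 2.4612, -1.5680, -0.4320).
r_{33} = ‖u_3‖ = 4.0948.

r_{33} = 4.0948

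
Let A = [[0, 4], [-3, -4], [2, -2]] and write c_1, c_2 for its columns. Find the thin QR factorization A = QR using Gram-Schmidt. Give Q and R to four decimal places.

Q = [[0.0000, 0.7175], [-0.8321, -0.3864], [0.5547, -0.5795]], R = [[3.6056, 2.2188], [0.0000, 5.5747]]

q_1 = c_1/‖c_1‖ = (0, -3, 2)/3.6056 = (0.0000, -0.8321, 0.5547).
r_{12} = q_1·c_2 = 2.2188.
u_2 = c_2 − 2.2188·q_1 = (4.0000, -2.1538, -3.2308).
‖u_2‖ = 5.5747, so q_2 = (0.7175, -0.3864, -0.5795).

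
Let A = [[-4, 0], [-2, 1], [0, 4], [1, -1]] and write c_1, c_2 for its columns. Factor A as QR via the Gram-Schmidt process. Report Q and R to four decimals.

Q = [[-0.8729, -0.1363], [-0.4364, 0.1704], [0.0000, 0.9542], [0.2182, -0.2045]], R = [[4.5826, -0.6547], [0.0000, 4.1918]]

e_1 = c_1/‖c_1‖ = (-4, -2, 0, 1)/4.5826 = (-0.8729, -0.4364, 0.0000, 0.2182).
r_{12} = e_1·c_2 = -0.6547.
u_2 = c_2 + 0.6547·e_1 = (-0.5714, 0.7143, 4.0000, -0.8571).
‖u_2‖ = 4.1918, so e_2 = (-0.1363, 0.1704, 0.9542, -0.2045).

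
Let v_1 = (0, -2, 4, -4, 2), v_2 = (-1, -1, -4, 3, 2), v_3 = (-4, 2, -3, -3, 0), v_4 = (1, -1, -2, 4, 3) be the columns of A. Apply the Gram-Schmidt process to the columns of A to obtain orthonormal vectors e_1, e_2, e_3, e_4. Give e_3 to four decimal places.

v_1 = (0, -2, 4, -4, 2); ‖v_1‖ = 6.3246, so e_1 = (0.0000, -0.3162, 0.6325, -0.6325, 0.3162).
e_1·v_2 = 0.0000·(-1) + (-0.3162)·(-1) + 0.6325·(-4) + (-0.6325)·3 + 0.3162·2 = -3.4785.
u_2 = v_2 + 3.4785·e_1 = (-1.0000, -2.1000, -1.8000, 0.8000, 3.1000).
‖u_2‖ = 4.3474, so e_2 = (-0.2300, -0.4830, -0.4140, 0.1840, 0.7131).
e_1·v_3 = 0.0000·(-4) + (-0.3162)·2 + 0.6325·(-3) + (-0.6325)·(-3) + 0.3162·0 = -0.6325; e_2·v_3 = (-0.2300)·(-4) + (-0.4830)·2 + (-0.4140)·(-3) + 0.1840·(-3) + 0.7131·0 = 0.6441.
u_3 = v_3 + 0.6325·e_1 − 0.6441·e_2 = (-3.8519, 2.1111, -2.3333, -3.5185, -0.2593).
‖u_3‖ = 6.0980, so e_3 = (-0.6317, 0.3462, -0.3826, -0.5770, -0.0425).

e_3 = (-0.6317, 0.3462, -0.3826, -0.5770, -0.0425)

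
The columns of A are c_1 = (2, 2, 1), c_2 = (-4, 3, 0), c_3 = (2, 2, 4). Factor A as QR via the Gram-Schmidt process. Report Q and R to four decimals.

Q = [[0.6667, -0.7175, -0.2018], [0.6667, 0.6951, -0.2691], [0.3333, 0.0448, 0.9417]], R = [[3.0000, -0.6667, 4.0000], [0.0000, 4.9554, 0.1345], [0.0000, 0.0000, 2.8252]]

c_1 = (2, 2, 1); ‖c_1‖ = 3.0000, so q_1 = (0.6667, 0.6667, 0.3333).
q_1·c_2 = 0.6667·(-4) + 0.6667·3 + 0.3333·0 = -0.6667.
u_2 = c_2 + 0.6667·q_1 = (-3.5556, 3.4444, 0.2222).
‖u_2‖ = 4.9554, so q_2 = (-0.7175, 0.6951, 0.0448).
q_1·c_3 = 0.6667·2 + 0.6667·2 + 0.3333·4 = 4.0000; q_2·c_3 = (-0.7175)·2 + 0.6951·2 + 0.0448·4 = 0.1345.
u_3 = c_3 − 4.0000·q_1 − 0.1345·q_2 = (-0.5701, -0.7602, 2.6606).
‖u_3‖ = 2.8252, so q_3 = (-0.2018, -0.2691, 0.9417).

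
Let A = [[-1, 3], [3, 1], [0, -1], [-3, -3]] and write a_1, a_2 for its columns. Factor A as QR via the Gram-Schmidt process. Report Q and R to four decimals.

a_1 = (-1, 3, 0, -3); ‖a_1‖ = 4.3589, so e_1 = (-0.2294, 0.6882, 0.0000, -0.6882).
e_1·a_2 = (-0.2294)·3 + 0.6882·1 + 0.0000·(-1) + (-0.6882)·(-3) = 2.0647.
u_2 = a_2 − 2.0647·e_1 = (3.4737, -0.4211, -1.0000, -1.5789).
‖u_2‖ = 3.9670, so e_2 = (0.8757, -0.1061, -0.2521, -0.3980).

Q = [[-0.2294, 0.8757], [0.6882, -0.1061], [0.0000, -0.2521], [-0.6882, -0.3980]], R = [[4.3589, 2.0647], [0.0000, 3.9670]]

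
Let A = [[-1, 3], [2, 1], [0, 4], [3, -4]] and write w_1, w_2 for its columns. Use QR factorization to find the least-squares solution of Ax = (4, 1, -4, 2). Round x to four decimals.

w_1 = (-1, 2, 0, 3); ‖w_1‖ = 3.7417, so e_1 = (-0.2673, 0.5345, 0.0000, 0.8018).
e_1·w_2 = (-0.2673)·3 + 0.5345·1 + 0.0000·4 + 0.8018·(-4) = -3.4744.
u_2 = w_2 + 3.4744·e_1 = (2.0714, 2.8571, 4.0000, -1.2143).
‖u_2‖ = 5.4707, so e_2 = (0.3786, 0.5223, 0.7312, -0.2220).
Qᵀb = (1.0690, -1.3318).
Back-substitute: x_2 = -1.3318/5.4707 = -0.2434.
x_1 = (1.0690 + 3.4744·(-0.2434))/3.7417 = 0.0597.

x = (0.0597, -0.2434)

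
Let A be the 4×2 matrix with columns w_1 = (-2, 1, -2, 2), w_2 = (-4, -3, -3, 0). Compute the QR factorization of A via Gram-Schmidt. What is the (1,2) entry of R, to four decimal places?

w_1 = (-2, 1, -2, 2); ‖w_1‖ = 3.6056, so q_1 = (-0.5547, 0.2774, -0.5547, 0.5547).
r_{12} = q_1·w_2 = 3.0509.

r_{12} = 3.0509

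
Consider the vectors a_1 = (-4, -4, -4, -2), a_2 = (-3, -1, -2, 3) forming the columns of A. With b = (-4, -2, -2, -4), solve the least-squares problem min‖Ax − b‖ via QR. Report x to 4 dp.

x = (0.9312, -0.4679)

a_1 = (-4, -4, -4, -2); ‖a_1‖ = 7.2111, so q_1 = (-0.5547, -0.5547, -0.5547, -0.2774).
q_1·a_2 = (-0.5547)·(-3) + (-0.5547)·(-1) + (-0.5547)·(-2) + (-0.2774)·3 = 2.4962.
u_2 = a_2 − 2.4962·q_1 = (-1.6154, 0.3846, -0.6154, 3.6923).
‖u_2‖ = 4.0950, so q_2 = (-0.3945, 0.0939, -0.1503, 0.9017).
Qᵀb = (5.5470, -1.9160).
Back-substitute: x_2 = -1.9160/4.0950 = -0.4679.
x_1 = (5.5470 − 2.4962·(-0.4679))/7.2111 = 0.9312.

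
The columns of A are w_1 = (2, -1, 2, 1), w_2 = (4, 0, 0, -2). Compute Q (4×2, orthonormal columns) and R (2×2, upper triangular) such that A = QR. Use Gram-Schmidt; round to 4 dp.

e_1 = w_1/‖w_1‖ = (2, -1, 2, 1)/3.1623 = (0.6325, -0.3162, 0.6325, 0.3162).
r_{12} = e_1·w_2 = 1.8974.
u_2 = w_2 − 1.8974·e_1 = (2.8000, 0.6000, -1.2000, -2.6000).
‖u_2‖ = 4.0497, so e_2 = (0.6914, 0.1482, -0.2963, -0.6420).

Q = [[0.6325, 0.6914], [-0.3162, 0.1482], [0.6325, -0.2963], [0.3162, -0.6420]], R = [[3.1623, 1.8974], [0.0000, 4.0497]]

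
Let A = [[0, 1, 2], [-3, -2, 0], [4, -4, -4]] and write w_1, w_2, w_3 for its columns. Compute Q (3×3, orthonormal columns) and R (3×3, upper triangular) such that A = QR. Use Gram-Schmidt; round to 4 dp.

w_1 = (0, -3, 4); ‖w_1‖ = 5.0000, so q_1 = (0.0000, -0.6000, 0.8000).
q_1·w_2 = 0.0000·1 + (-0.6000)·(-2) + 0.8000·(-4) = -2.0000.
u_2 = w_2 + 2.0000·q_1 = (1.0000, -3.2000, -2.4000).
‖u_2‖ = 4.1231, so q_2 = (0.2425, -0.7761, -0.5821).
q_1·w_3 = 0.0000·2 + (-0.6000)·0 + 0.8000·(-4) = -3.2000; q_2·w_3 = 0.2425·2 + (-0.7761)·0 + (-0.5821)·(-4) = 2.8134.
u_3 = w_3 + 3.2000·q_1 − 2.8134·q_2 = (1.3176, 0.2635, 0.1976).
‖u_3‖ = 1.3582, so q_3 = (0.9701, 0.1940, 0.1455).

Q = [[0.0000, 0.2425, 0.9701], [-0.6000, -0.7761, 0.1940], [0.8000, -0.5821, 0.1455]], R = [[5.0000, -2.0000, -3.2000], [0.0000, 4.1231, 2.8134], [0.0000, 0.0000, 1.3582]]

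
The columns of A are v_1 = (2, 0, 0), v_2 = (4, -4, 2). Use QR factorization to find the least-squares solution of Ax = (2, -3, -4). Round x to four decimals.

q_1 = v_1/‖v_1‖ = (2, 0, 0)/2.0000 = (1.0000, 0.0000, 0.0000).
r_{12} = q_1·v_2 = 4.0000.
u_2 = v_2 − 4.0000·q_1 = (0.0000, -4.0000, 2.0000).
‖u_2‖ = 4.4721, so q_2 = (0.0000, -0.8944, 0.4472).
Qᵀb = (2.0000, 0.8944).
Back-substitute: x_2 = 0.8944/4.4721 = 0.2000.
x_1 = (2.0000 − 4.0000·0.2000)/2.0000 = 0.6000.

x = (0.6000, 0.2000)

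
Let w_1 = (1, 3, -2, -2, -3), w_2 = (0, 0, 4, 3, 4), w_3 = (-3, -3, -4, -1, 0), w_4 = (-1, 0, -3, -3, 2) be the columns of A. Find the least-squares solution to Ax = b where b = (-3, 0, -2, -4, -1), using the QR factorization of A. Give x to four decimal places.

e_1 = w_1/‖w_1‖ = (1, 3, -2, -2, -3)/5.1962 = (0.1925, 0.5774, -0.3849, -0.3849, -0.5774).
r_{12} = e_1·w_2 = -5.0037.
u_2 = w_2 + 5.0037·e_1 = (0.9630, 2.8889, 2.0741, 1.0741, 1.1111).
‖u_2‖ = 3.9954, so e_2 = (0.2410, 0.7231, 0.5191, 0.2688, 0.2781).
r_{13} = e_1·w_3 = -0.3849; r_{23} = e_2·w_3 = -5.2375.
u_3 = w_3 + 0.3849·e_1 + 5.2375·e_2 = (-1.6636, 1.0093, -1.4292, 0.2599, 1.2343).
‖u_3‖ = 2.7240, so e_3 = (-0.6107, 0.3705, -0.5247, 0.0954, 0.4531).
r_{14} = e_1·w_4 = 0.9623; r_{24} = e_2·w_4 = -2.0487; r_{34} = e_3·w_4 = 2.8049.
u_4 = w_4 − 0.9623·e_1 + 2.0487·e_2 − 2.8049·e_3 = (1.0216, -0.1135, -0.0944, -2.3465, 1.8543).
‖u_4‖ = 3.1638, so e_4 = (0.3229, -0.0359, -0.0298, -0.7417, 0.5861).
Qᵀb = (2.3094, -3.1147, 2.0468, 1.4716).
Back-substitute: x_4 = 1.4716/3.1638 = 0.4651.
x_3 = (2.0468 − 2.8049·0.4651)/2.7240 = 0.2725.
x_2 = (-3.1147 + 5.2375·0.2725 + 2.0487·0.4651)/3.9954 = -0.1839.
x_1 = (2.3094 + 5.0037·(-0.1839) + 0.3849·0.2725 − 0.9623·0.4651)/5.1962 = 0.2014.

x = (0.2014, -0.1839, 0.2725, 0.4651)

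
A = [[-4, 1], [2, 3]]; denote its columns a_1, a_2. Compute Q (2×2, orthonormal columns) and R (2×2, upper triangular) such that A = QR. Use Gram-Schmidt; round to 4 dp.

q_1 = a_1/‖a_1‖ = (-4, 2)/4.4721 = (-0.8944, 0.4472).
r_{12} = q_1·a_2 = 0.4472.
u_2 = a_2 − 0.4472·q_1 = (1.4000, 2.8000).
‖u_2‖ = 3.1305, so q_2 = (0.4472, 0.8944).

Q = [[-0.8944, 0.4472], [0.4472, 0.8944]], R = [[4.4721, 0.4472], [0.0000, 3.1305]]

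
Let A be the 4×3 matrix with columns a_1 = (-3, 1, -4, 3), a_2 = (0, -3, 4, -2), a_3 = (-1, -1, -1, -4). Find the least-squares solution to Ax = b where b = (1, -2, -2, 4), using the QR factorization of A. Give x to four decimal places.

x = (0.4759, 0.2133, -0.6125)

a_1 = (-3, 1, -4, 3); ‖a_1‖ = 5.9161, so e_1 = (-0.5071, 0.1690, -0.6761, 0.5071).
e_1·a_2 = (-0.5071)·0 + 0.1690·(-3) + (-0.6761)·4 + 0.5071·(-2) = -4.2258.
u_2 = a_2 + 4.2258·e_1 = (-2.1429, -2.2857, 1.1429, 0.1429).
‖u_2‖ = 3.3381, so e_2 = (-0.6419, -0.6847, 0.3424, 0.0428).
e_1·a_3 = (-0.5071)·(-1) + 0.1690·(-1) + (-0.6761)·(-1) + 0.5071·(-4) = -1.0142; e_2·a_3 = (-0.6419)·(-1) + (-0.6847)·(-1) + 0.3424·(-1) + 0.0428·(-4) = 0.8131.
u_3 = a_3 + 1.0142·e_1 − 0.8131·e_2 = (-0.9923, -0.2718, -1.9641, -3.5205).
‖u_3‖ = 4.1606, so e_3 = (-0.2385, -0.0653, -0.4721, -0.8462).
Qᵀb = (2.5355, 0.2140, -2.5484).
Back-substitute: x_3 = -2.5484/4.1606 = -0.6125.
x_2 = (0.2140 − 0.8131·(-0.6125))/3.3381 = 0.2133.
x_1 = (2.5355 + 4.2258·0.2133 + 1.0142·(-0.6125))/5.9161 = 0.4759.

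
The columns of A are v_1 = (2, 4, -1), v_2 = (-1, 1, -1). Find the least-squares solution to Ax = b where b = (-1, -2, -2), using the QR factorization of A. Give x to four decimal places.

x = (-0.5000, 0.8333)

v_1 = (2, 4, -1); ‖v_1‖ = 4.5826, so q_1 = (0.4364, 0.8729, -0.2182).
q_1·v_2 = 0.4364·(-1) + 0.8729·1 + (-0.2182)·(-1) = 0.6547.
u_2 = v_2 − 0.6547·q_1 = (-1.2857, 0.4286, -0.8571).
‖u_2‖ = 1.6036, so q_2 = (-0.8018, 0.2673, -0.5345).
Qᵀb = (-1.7457, 1.3363).
Back-substitute: x_2 = 1.3363/1.6036 = 0.8333.
x_1 = (-1.7457 − 0.6547·0.8333)/4.5826 = -0.5000.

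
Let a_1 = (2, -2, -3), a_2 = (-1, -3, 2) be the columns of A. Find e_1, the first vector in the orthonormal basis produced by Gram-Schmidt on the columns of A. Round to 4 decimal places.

e_1 = (0.4851, -0.4851, -0.7276)

a_1 = (2, -2, -3); ‖a_1‖ = 4.1231, so e_1 = (0.4851, -0.4851, -0.7276).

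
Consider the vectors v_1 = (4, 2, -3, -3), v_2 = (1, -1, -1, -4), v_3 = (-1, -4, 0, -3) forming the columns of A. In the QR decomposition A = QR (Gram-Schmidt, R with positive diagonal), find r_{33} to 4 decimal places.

q_1 = v_1/‖v_1‖ = (4, 2, -3, -3)/6.1644 = (0.6489, 0.3244, -0.4867, -0.4867).
r_{12} = q_1·v_2 = 2.7578.
u_2 = v_2 − 2.7578·q_1 = (-0.7895, -1.8947, 0.3421, -2.6579).
‖u_2‖ = 3.3756, so q_2 = (-0.2339, -0.5613, 0.1013, -0.7874).
r_{13} = q_1·v_3 = -0.4867; r_{23} = q_2·v_3 = 4.8412.
u_3 = v_3 + 0.4867·q_1 − 4.8412·q_2 = (0.4480, -1.1247, -0.7275, 0.5751).
r_{33} = ‖u_3‖ = 1.5250.

r_{33} = 1.5250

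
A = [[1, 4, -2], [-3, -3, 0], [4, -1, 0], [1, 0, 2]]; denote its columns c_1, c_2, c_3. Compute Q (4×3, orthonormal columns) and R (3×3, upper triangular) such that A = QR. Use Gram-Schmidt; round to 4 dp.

e_1 = c_1/‖c_1‖ = (1, -3, 4, 1)/5.1962 = (0.1925, -0.5774, 0.7698, 0.1925).
r_{12} = e_1·c_2 = 1.7321.
u_2 = c_2 − 1.7321·e_1 = (3.6667, -2.0000, -2.3333, -0.3333).
‖u_2‖ = 4.7958, so e_2 = (0.7646, -0.4170, -0.4865, -0.0695).
r_{13} = e_1·c_3 = 0.0000; r_{23} = e_2·c_3 = -1.6681.
u_3 = c_3 + 0.0000·e_1 + 1.6681·e_2 = (-0.7246, -0.6957, -0.8116, 1.8841).
‖u_3‖ = 2.2842, so e_3 = (-0.3172, -0.3046, -0.3553, 0.8248).

Q = [[0.1925, 0.7646, -0.3172], [-0.5774, -0.4170, -0.3046], [0.7698, -0.4865, -0.3553], [0.1925, -0.0695, 0.8248]], R = [[5.1962, 1.7321, 0.0000], [0.0000, 4.7958, -1.6681], [0.0000, 0.0000, 2.2842]]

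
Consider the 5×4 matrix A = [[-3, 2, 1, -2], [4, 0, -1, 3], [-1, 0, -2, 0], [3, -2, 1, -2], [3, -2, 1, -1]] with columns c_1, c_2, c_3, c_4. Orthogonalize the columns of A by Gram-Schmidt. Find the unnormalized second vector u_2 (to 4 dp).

u_2 = (0.7727, 1.6364, -0.4091, -0.7727, -0.7727)

c_1 = (-3, 4, -1, 3, 3); ‖c_1‖ = 6.6332, so e_1 = (-0.4523, 0.6030, -0.1508, 0.4523, 0.4523).
e_1·c_2 = (-0.4523)·2 + 0.6030·0 + (-0.1508)·0 + 0.4523·(-2) + 0.4523·(-2) = -2.7136.
u_2 = c_2 + 2.7136·e_1 = (0.7727, 1.6364, -0.4091, -0.7727, -0.7727).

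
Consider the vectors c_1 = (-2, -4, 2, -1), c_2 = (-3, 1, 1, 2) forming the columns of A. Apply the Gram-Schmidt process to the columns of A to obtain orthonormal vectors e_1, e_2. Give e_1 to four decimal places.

e_1 = (-0.4000, -0.8000, 0.4000, -0.2000)

c_1 = (-2, -4, 2, -1); ‖c_1‖ = 5.0000, so e_1 = (-0.4000, -0.8000, 0.4000, -0.2000).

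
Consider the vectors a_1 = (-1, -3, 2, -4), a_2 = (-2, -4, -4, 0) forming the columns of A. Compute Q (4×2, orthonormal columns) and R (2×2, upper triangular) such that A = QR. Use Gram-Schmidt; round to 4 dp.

Q = [[-0.1826, -0.3051], [-0.5477, -0.5764], [0.3651, -0.7459], [-0.7303, 0.1356]], R = [[5.4772, 1.0954], [0.0000, 5.8992]]

a_1 = (-1, -3, 2, -4); ‖a_1‖ = 5.4772, so q_1 = (-0.1826, -0.5477, 0.3651, -0.7303).
q_1·a_2 = (-0.1826)·(-2) + (-0.5477)·(-4) + 0.3651·(-4) + (-0.7303)·0 = 1.0954.
u_2 = a_2 − 1.0954·q_1 = (-1.8000, -3.4000, -4.4000, 0.8000).
‖u_2‖ = 5.8992, so q_2 = (-0.3051, -0.5764, -0.7459, 0.1356).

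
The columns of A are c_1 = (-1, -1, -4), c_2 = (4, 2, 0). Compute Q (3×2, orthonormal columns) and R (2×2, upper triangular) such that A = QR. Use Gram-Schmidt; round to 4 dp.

Q = [[-0.2357, 0.8642], [-0.2357, 0.3928], [-0.9428, -0.3143]], R = [[4.2426, -1.4142], [0.0000, 4.2426]]

c_1 = (-1, -1, -4); ‖c_1‖ = 4.2426, so e_1 = (-0.2357, -0.2357, -0.9428).
e_1·c_2 = (-0.2357)·4 + (-0.2357)·2 + (-0.9428)·0 = -1.4142.
u_2 = c_2 + 1.4142·e_1 = (3.6667, 1.6667, -1.3333).
‖u_2‖ = 4.2426, so e_2 = (0.8642, 0.3928, -0.3143).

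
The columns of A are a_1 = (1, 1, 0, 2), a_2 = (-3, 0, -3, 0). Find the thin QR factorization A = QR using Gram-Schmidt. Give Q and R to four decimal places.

Q = [[0.4082, -0.6155], [0.4082, 0.1231], [0.0000, -0.7385], [0.8165, 0.2462]], R = [[2.4495, -1.2247], [0.0000, 4.0620]]

a_1 = (1, 1, 0, 2); ‖a_1‖ = 2.4495, so e_1 = (0.4082, 0.4082, 0.0000, 0.8165).
e_1·a_2 = 0.4082·(-3) + 0.4082·0 + 0.0000·(-3) + 0.8165·0 = -1.2247.
u_2 = a_2 + 1.2247·e_1 = (-2.5000, 0.5000, -3.0000, 1.0000).
‖u_2‖ = 4.0620, so e_2 = (-0.6155, 0.1231, -0.7385, 0.2462).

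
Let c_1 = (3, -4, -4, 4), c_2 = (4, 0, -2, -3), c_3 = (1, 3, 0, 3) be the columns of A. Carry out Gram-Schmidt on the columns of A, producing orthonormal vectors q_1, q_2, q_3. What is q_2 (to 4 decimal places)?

q_2 = (0.6778, 0.1063, -0.2725, -0.6745)

q_1 = c_1/‖c_1‖ = (3, -4, -4, 4)/7.5498 = (0.3974, -0.5298, -0.5298, 0.5298).
r_{12} = q_1·c_2 = 1.0596.
u_2 = c_2 − 1.0596·q_1 = (3.5789, 0.5614, -1.4386, -3.5614).
‖u_2‖ = 5.2799, so q_2 = (0.6778, 0.1063, -0.2725, -0.6745).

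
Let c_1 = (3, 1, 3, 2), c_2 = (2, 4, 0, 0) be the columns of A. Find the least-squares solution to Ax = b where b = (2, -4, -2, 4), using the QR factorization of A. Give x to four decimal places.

x = (0.5556, -0.8778)

c_1 = (3, 1, 3, 2); ‖c_1‖ = 4.7958, so e_1 = (0.6255, 0.2085, 0.6255, 0.4170).
e_1·c_2 = 0.6255·2 + 0.2085·4 + 0.6255·0 + 0.4170·0 = 2.0851.
u_2 = c_2 − 2.0851·e_1 = (0.6957, 3.5652, -1.3043, -0.8696).
‖u_2‖ = 3.9563, so e_2 = (0.1758, 0.9012, -0.3297, -0.2198).
Qᵀb = (0.8341, -3.4727).
Back-substitute: x_2 = -3.4727/3.9563 = -0.8778.
x_1 = (0.8341 − 2.0851·(-0.8778))/4.7958 = 0.5556.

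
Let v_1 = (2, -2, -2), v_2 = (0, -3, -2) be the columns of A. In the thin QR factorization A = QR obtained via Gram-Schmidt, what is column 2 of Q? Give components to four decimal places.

e_1 = v_1/‖v_1‖ = (2, -2, -2)/3.4641 = (0.5774, -0.5774, -0.5774).
r_{12} = e_1·v_2 = 2.8868.
u_2 = v_2 − 2.8868·e_1 = (-1.6667, -1.3333, -0.3333).
‖u_2‖ = 2.1602, so e_2 = (-0.7715, -0.6172, -0.1543).

e_2 = (-0.7715, -0.6172, -0.1543)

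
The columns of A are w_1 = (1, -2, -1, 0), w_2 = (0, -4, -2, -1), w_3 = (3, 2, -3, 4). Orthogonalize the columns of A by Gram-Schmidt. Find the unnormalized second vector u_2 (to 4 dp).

w_1 = (1, -2, -1, 0); ‖w_1‖ = 2.4495, so q_1 = (0.4082, -0.8165, -0.4082, 0.0000).
q_1·w_2 = 0.4082·0 + (-0.8165)·(-4) + (-0.4082)·(-2) + 0.0000·(-1) = 4.0825.
u_2 = w_2 − 4.0825·q_1 = (-1.6667, -0.6667, -0.3333, -1.0000).

u_2 = (-1.6667, -0.6667, -0.3333, -1.0000)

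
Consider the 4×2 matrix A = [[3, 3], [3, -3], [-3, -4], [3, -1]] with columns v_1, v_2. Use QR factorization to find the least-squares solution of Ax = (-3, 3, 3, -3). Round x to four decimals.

x = (-0.3282, -0.6870)

v_1 = (3, 3, -3, 3); ‖v_1‖ = 6.0000, so e_1 = (0.5000, 0.5000, -0.5000, 0.5000).
e_1·v_2 = 0.5000·3 + 0.5000·(-3) + (-0.5000)·(-4) + 0.5000·(-1) = 1.5000.
u_2 = v_2 − 1.5000·e_1 = (2.2500, -3.7500, -3.2500, -1.7500).
‖u_2‖ = 5.7228, so e_2 = (0.3932, -0.6553, -0.5679, -0.3058).
Qᵀb = (-3.0000, -3.9317).
Back-substitute: x_2 = -3.9317/5.7228 = -0.6870.
x_1 = (-3.0000 − 1.5000·(-0.6870))/6.0000 = -0.3282.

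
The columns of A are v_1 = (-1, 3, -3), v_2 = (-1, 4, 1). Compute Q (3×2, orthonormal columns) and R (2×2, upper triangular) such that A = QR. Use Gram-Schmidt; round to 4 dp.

Q = [[-0.2294, -0.1327], [0.6882, 0.6784], [-0.6882, 0.7226]], R = [[4.3589, 2.2942], [0.0000, 3.5689]]

q_1 = v_1/‖v_1‖ = (-1, 3, -3)/4.3589 = (-0.2294, 0.6882, -0.6882).
r_{12} = q_1·v_2 = 2.2942.
u_2 = v_2 − 2.2942·q_1 = (-0.4737, 2.4211, 2.5789).
‖u_2‖ = 3.5689, so q_2 = (-0.1327, 0.6784, 0.7226).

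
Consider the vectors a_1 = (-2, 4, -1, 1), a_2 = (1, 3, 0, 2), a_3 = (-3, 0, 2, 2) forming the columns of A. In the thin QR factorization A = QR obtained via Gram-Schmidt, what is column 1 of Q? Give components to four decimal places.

e_1 = (-0.4264, 0.8528, -0.2132, 0.2132)

a_1 = (-2, 4, -1, 1); ‖a_1‖ = 4.6904, so e_1 = (-0.4264, 0.8528, -0.2132, 0.2132).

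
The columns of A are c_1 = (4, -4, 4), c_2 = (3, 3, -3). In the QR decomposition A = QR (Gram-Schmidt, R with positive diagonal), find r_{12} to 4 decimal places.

q_1 = c_1/‖c_1‖ = (4, -4, 4)/6.9282 = (0.5774, -0.5774, 0.5774).
r_{12} = q_1·c_2 = -1.7321.

r_{12} = -1.7321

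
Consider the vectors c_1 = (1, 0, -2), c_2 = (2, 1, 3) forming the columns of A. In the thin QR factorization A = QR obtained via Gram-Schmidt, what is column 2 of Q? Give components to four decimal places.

e_2 = (0.8520, 0.3043, 0.4260)

c_1 = (1, 0, -2); ‖c_1‖ = 2.2361, so e_1 = (0.4472, 0.0000, -0.8944).
e_1·c_2 = 0.4472·2 + 0.0000·1 + (-0.8944)·3 = -1.7889.
u_2 = c_2 + 1.7889·e_1 = (2.8000, 1.0000, 1.4000).
‖u_2‖ = 3.2863, so e_2 = (0.8520, 0.3043, 0.4260).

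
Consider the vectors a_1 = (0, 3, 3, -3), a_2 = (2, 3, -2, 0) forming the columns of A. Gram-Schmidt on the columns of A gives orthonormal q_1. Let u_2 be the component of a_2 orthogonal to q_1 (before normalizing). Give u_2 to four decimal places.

q_1 = a_1/‖a_1‖ = (0, 3, 3, -3)/5.1962 = (0.0000, 0.5774, 0.5774, -0.5774).
r_{12} = q_1·a_2 = 0.5774.
u_2 = a_2 − 0.5774·q_1 = (2.0000, 2.6667, -2.3333, 0.3333).

u_2 = (2.0000, 2.6667, -2.3333, 0.3333)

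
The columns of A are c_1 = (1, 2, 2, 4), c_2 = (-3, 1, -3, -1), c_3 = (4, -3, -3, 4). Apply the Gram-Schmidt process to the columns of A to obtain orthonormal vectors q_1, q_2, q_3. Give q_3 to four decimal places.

q_3 = (0.3869, -0.4244, -0.6802, 0.4556)

c_1 = (1, 2, 2, 4); ‖c_1‖ = 5.0000, so q_1 = (0.2000, 0.4000, 0.4000, 0.8000).
q_1·c_2 = 0.2000·(-3) + 0.4000·1 + 0.4000·(-3) + 0.8000·(-1) = -2.2000.
u_2 = c_2 + 2.2000·q_1 = (-2.5600, 1.8800, -2.1200, 0.7600).
‖u_2‖ = 3.8936, so q_2 = (-0.6575, 0.4828, -0.5445, 0.1952).
q_1·c_3 = 0.2000·4 + 0.4000·(-3) + 0.4000·(-3) + 0.8000·4 = 1.6000; q_2·c_3 = (-0.6575)·4 + 0.4828·(-3) + (-0.5445)·(-3) + 0.1952·4 = -1.6643.
u_3 = c_3 − 1.6000·q_1 + 1.6643·q_2 = (2.5858, -2.8364, -4.5462, 3.0449).
‖u_3‖ = 6.6836, so q_3 = (0.3869, -0.4244, -0.6802, 0.4556).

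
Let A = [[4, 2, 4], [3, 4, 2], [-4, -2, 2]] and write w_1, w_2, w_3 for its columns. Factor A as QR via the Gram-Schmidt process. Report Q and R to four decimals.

Q = [[0.6247, -0.3313, 0.7071], [0.4685, 0.8835, 0.0000], [-0.6247, 0.3313, 0.7071]], R = [[6.4031, 4.3729, 2.1864], [0.0000, 2.2086, 1.1043], [0.0000, 0.0000, 4.2426]]

w_1 = (4, 3, -4); ‖w_1‖ = 6.4031, so e_1 = (0.6247, 0.4685, -0.6247).
e_1·w_2 = 0.6247·2 + 0.4685·4 + (-0.6247)·(-2) = 4.3729.
u_2 = w_2 − 4.3729·e_1 = (-0.7317, 1.9512, 0.7317).
‖u_2‖ = 2.2086, so e_2 = (-0.3313, 0.8835, 0.3313).
e_1·w_3 = 0.6247·4 + 0.4685·2 + (-0.6247)·2 = 2.1864; e_2·w_3 = (-0.3313)·4 + 0.8835·2 + 0.3313·2 = 1.1043.
u_3 = w_3 − 2.1864·e_1 − 1.1043·e_2 = (3.0000, 0.0000, 3.0000).
‖u_3‖ = 4.2426, so e_3 = (0.7071, 0.0000, 0.7071).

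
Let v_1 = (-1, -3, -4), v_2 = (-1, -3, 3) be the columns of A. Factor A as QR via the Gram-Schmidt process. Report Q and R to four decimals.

Q = [[-0.1961, -0.2481], [-0.5883, -0.7442], [-0.7845, 0.6202]], R = [[5.0990, -0.3922], [0.0000, 4.3412]]

v_1 = (-1, -3, -4); ‖v_1‖ = 5.0990, so q_1 = (-0.1961, -0.5883, -0.7845).
q_1·v_2 = (-0.1961)·(-1) + (-0.5883)·(-3) + (-0.7845)·3 = -0.3922.
u_2 = v_2 + 0.3922·q_1 = (-1.0769, -3.2308, 2.6923).
‖u_2‖ = 4.3412, so q_2 = (-0.2481, -0.7442, 0.6202).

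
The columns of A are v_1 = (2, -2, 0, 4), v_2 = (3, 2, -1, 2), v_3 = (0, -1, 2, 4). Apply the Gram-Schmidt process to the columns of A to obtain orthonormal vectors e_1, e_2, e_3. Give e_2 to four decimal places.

e_2 = (0.5825, 0.7618, -0.2689, 0.0896)

v_1 = (2, -2, 0, 4); ‖v_1‖ = 4.8990, so e_1 = (0.4082, -0.4082, 0.0000, 0.8165).
e_1·v_2 = 0.4082·3 + (-0.4082)·2 + 0.0000·(-1) + 0.8165·2 = 2.0412.
u_2 = v_2 − 2.0412·e_1 = (2.1667, 2.8333, -1.0000, 0.3333).
‖u_2‖ = 3.7193, so e_2 = (0.5825, 0.7618, -0.2689, 0.0896).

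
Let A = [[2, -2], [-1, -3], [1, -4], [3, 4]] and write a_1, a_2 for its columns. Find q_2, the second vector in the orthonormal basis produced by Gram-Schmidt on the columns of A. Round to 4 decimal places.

q_2 = (-0.4541, -0.3921, -0.6914, 0.4025)

a_1 = (2, -1, 1, 3); ‖a_1‖ = 3.8730, so q_1 = (0.5164, -0.2582, 0.2582, 0.7746).
q_1·a_2 = 0.5164·(-2) + (-0.2582)·(-3) + 0.2582·(-4) + 0.7746·4 = 1.8074.
u_2 = a_2 − 1.8074·q_1 = (-2.9333, -2.5333, -4.4667, 2.6000).
‖u_2‖ = 6.4601, so q_2 = (-0.4541, -0.3921, -0.6914, 0.4025).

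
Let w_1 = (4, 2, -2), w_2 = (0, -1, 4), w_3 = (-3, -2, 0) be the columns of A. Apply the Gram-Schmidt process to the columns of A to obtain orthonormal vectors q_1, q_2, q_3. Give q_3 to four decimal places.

q_3 = (0.3419, -0.9117, -0.2279)

w_1 = (4, 2, -2); ‖w_1‖ = 4.8990, so q_1 = (0.8165, 0.4082, -0.4082).
q_1·w_2 = 0.8165·0 + 0.4082·(-1) + (-0.4082)·4 = -2.0412.
u_2 = w_2 + 2.0412·q_1 = (1.6667, -0.1667, 3.1667).
‖u_2‖ = 3.5824, so q_2 = (0.4652, -0.0465, 0.8840).
q_1·w_3 = 0.8165·(-3) + 0.4082·(-2) + (-0.4082)·0 = -3.2660; q_2·w_3 = 0.4652·(-3) + (-0.0465)·(-2) + 0.8840·0 = -1.3027.
u_3 = w_3 + 3.2660·q_1 + 1.3027·q_2 = (0.2727, -0.7273, -0.1818).
‖u_3‖ = 0.7977, so q_3 = (0.3419, -0.9117, -0.2279).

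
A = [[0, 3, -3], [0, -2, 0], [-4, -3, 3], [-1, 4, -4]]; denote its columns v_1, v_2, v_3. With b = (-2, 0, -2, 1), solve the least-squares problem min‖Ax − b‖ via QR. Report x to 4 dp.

x = (0.4008, 0.0000, -0.0233)

v_1 = (0, 0, -4, -1); ‖v_1‖ = 4.1231, so e_1 = (0.0000, 0.0000, -0.9701, -0.2425).
e_1·v_2 = 0.0000·3 + 0.0000·(-2) + (-0.9701)·(-3) + (-0.2425)·4 = 1.9403.
u_2 = v_2 − 1.9403·e_1 = (3.0000, -2.0000, -1.1176, 4.4706).
‖u_2‖ = 5.8511, so e_2 = (0.5127, -0.3418, -0.1910, 0.7641).
e_1·v_3 = 0.0000·(-3) + 0.0000·0 + (-0.9701)·3 + (-0.2425)·(-4) = -1.9403; e_2·v_3 = 0.5127·(-3) + (-0.3418)·0 + (-0.1910)·3 + 0.7641·(-4) = -5.1675.
u_3 = v_3 + 1.9403·e_1 + 5.1675·e_2 = (-0.3505, -1.7663, 0.1306, -0.5223).
‖u_3‖ = 1.8795, so e_3 = (-0.1865, -0.9398, 0.0695, -0.2779).
Qᵀb = (1.6977, 0.1206, -0.0439).
Back-substitute: x_3 = -0.0439/1.8795 = -0.0233.
x_2 = (0.1206 + 5.1675·(-0.0233))/5.8511 = 0.0000.
x_1 = (1.6977 − 1.9403·0.0000 + 1.9403·(-0.0233))/4.1231 = 0.4008.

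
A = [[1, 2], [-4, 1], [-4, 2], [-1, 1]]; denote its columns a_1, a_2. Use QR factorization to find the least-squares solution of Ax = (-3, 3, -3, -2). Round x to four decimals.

x = (-0.5982, -1.7580)

a_1 = (1, -4, -4, -1); ‖a_1‖ = 5.8310, so q_1 = (0.1715, -0.6860, -0.6860, -0.1715).
q_1·a_2 = 0.1715·2 + (-0.6860)·1 + (-0.6860)·2 + (-0.1715)·1 = -1.8865.
u_2 = a_2 + 1.8865·q_1 = (2.3235, -0.2941, 0.7059, 0.6765).
‖u_2‖ = 2.5379, so q_2 = (0.9155, -0.1159, 0.2781, 0.2665).
Qᵀb = (-0.1715, -4.4617).
Back-substitute: x_2 = -4.4617/2.5379 = -1.7580.
x_1 = (-0.1715 + 1.8865·(-1.7580))/5.8310 = -0.5982.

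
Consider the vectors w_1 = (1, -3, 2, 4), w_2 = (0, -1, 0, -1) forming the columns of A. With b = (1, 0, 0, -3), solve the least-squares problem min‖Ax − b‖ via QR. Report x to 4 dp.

q_1 = w_1/‖w_1‖ = (1, -3, 2, 4)/5.4772 = (0.1826, -0.5477, 0.3651, 0.7303).
r_{12} = q_1·w_2 = -0.1826.
u_2 = w_2 + 0.1826·q_1 = (0.0333, -1.1000, 0.0667, -0.8667).
‖u_2‖ = 1.4024, so q_2 = (0.0238, -0.7844, 0.0475, -0.6180).
Qᵀb = (-2.0083, 1.8778).
Back-substitute: x_2 = 1.8778/1.4024 = 1.3390.
x_1 = (-2.0083 + 0.1826·1.3390)/5.4772 = -0.3220.

x = (-0.3220, 1.3390)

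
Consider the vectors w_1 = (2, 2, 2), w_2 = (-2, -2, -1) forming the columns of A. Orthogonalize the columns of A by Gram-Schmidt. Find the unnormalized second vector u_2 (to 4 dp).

w_1 = (2, 2, 2); ‖w_1‖ = 3.4641, so e_1 = (0.5774, 0.5774, 0.5774).
e_1·w_2 = 0.5774·(-2) + 0.5774·(-2) + 0.5774·(-1) = -2.8868.
u_2 = w_2 + 2.8868·e_1 = (-0.3333, -0.3333, 0.6667).

u_2 = (-0.3333, -0.3333, 0.6667)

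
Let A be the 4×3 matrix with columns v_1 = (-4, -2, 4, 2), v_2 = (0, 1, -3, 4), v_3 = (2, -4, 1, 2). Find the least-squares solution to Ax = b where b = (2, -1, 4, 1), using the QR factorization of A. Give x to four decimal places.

x = (0.1446, -0.3330, 0.5270)

v_1 = (-4, -2, 4, 2); ‖v_1‖ = 6.3246, so q_1 = (-0.6325, -0.3162, 0.6325, 0.3162).
q_1·v_2 = (-0.6325)·0 + (-0.3162)·1 + 0.6325·(-3) + 0.3162·4 = -0.9487.
u_2 = v_2 + 0.9487·q_1 = (-0.6000, 0.7000, -2.4000, 4.3000).
‖u_2‖ = 5.0100, so q_2 = (-0.1198, 0.1397, -0.4790, 0.8583).
q_1·v_3 = (-0.6325)·2 + (-0.3162)·(-4) + 0.6325·1 + 0.3162·2 = 1.2649; q_2·v_3 = (-0.1198)·2 + 0.1397·(-4) + (-0.4790)·1 + 0.8583·2 = 0.4391.
u_3 = v_3 − 1.2649·q_1 − 0.4391·q_2 = (2.8526, -3.6614, 0.4104, 1.2231).
‖u_3‖ = 4.8174, so q_3 = (0.5921, -0.7600, 0.0852, 0.2539).
Qᵀb = (1.8974, -1.4371, 2.5389).
Back-substitute: x_3 = 2.5389/4.8174 = 0.5270.
x_2 = (-1.4371 − 0.4391·0.5270)/5.0100 = -0.3330.
x_1 = (1.8974 + 0.9487·(-0.3330) − 1.2649·0.5270)/6.3246 = 0.1446.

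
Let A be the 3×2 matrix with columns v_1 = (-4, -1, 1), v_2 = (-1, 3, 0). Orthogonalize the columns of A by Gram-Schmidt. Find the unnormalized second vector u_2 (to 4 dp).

v_1 = (-4, -1, 1); ‖v_1‖ = 4.2426, so q_1 = (-0.9428, -0.2357, 0.2357).
q_1·v_2 = (-0.9428)·(-1) + (-0.2357)·3 + 0.2357·0 = 0.2357.
u_2 = v_2 − 0.2357·q_1 = (-0.7778, 3.0556, -0.0556).

u_2 = (-0.7778, 3.0556, -0.0556)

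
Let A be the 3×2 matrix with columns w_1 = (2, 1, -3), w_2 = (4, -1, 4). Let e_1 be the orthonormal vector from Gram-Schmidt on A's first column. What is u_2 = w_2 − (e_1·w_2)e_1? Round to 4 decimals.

w_1 = (2, 1, -3); ‖w_1‖ = 3.7417, so e_1 = (0.5345, 0.2673, -0.8018).
e_1·w_2 = 0.5345·4 + 0.2673·(-1) + (-0.8018)·4 = -1.3363.
u_2 = w_2 + 1.3363·e_1 = (4.7143, -0.6429, 2.9286).

u_2 = (4.7143, -0.6429, 2.9286)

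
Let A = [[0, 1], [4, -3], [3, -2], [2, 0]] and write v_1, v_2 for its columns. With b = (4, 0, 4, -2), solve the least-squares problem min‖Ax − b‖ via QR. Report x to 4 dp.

x = (0.4878, 0.3415)

e_1 = v_1/‖v_1‖ = (0, 4, 3, 2)/5.3852 = (0.0000, 0.7428, 0.5571, 0.3714).
r_{12} = e_1·v_2 = -3.3425.
u_2 = v_2 + 3.3425·e_1 = (1.0000, -0.5172, -0.1379, 1.2414).
‖u_2‖ = 1.6815, so e_2 = (0.5947, -0.3076, -0.0820, 0.7382).
Qᵀb = (1.4856, 0.5742).
Back-substitute: x_2 = 0.5742/1.6815 = 0.3415.
x_1 = (1.4856 + 3.3425·0.3415)/5.3852 = 0.4878.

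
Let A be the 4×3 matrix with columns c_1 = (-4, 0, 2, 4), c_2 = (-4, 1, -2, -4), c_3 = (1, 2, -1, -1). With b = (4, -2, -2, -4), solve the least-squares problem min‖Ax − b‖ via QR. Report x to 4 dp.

x = (-1.2648, 0.0213, -0.9619)

q_1 = c_1/‖c_1‖ = (-4, 0, 2, 4)/6.0000 = (-0.6667, 0.0000, 0.3333, 0.6667).
r_{12} = q_1·c_2 = -0.6667.
u_2 = c_2 + 0.6667·q_1 = (-4.4444, 1.0000, -1.7778, -3.5556).
‖u_2‖ = 6.0461, so q_2 = (-0.7351, 0.1654, -0.2940, -0.5881).
r_{13} = q_1·c_3 = -1.6667; r_{23} = q_2·c_3 = 0.4778.
u_3 = c_3 + 1.6667·q_1 − 0.4778·q_2 = (0.2401, 1.9210, -0.3040, 0.3921).
‖u_3‖ = 1.9985, so q_3 = (0.1202, 0.9612, -0.1521, 0.1962).
Qᵀb = (-6.0000, -0.3308, -1.9224).
Back-substitute: x_3 = -1.9224/1.9985 = -0.9619.
x_2 = (-0.3308 − 0.4778·(-0.9619))/6.0461 = 0.0213.
x_1 = (-6.0000 + 0.6667·0.0213 + 1.6667·(-0.9619))/6.0000 = -1.2648.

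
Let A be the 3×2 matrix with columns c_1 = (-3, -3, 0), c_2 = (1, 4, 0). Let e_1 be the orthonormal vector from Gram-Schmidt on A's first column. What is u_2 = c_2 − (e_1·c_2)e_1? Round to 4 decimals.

u_2 = (-1.5000, 1.5000, 0.0000)

e_1 = c_1/‖c_1‖ = (-3, -3, 0)/4.2426 = (-0.7071, -0.7071, 0.0000).
r_{12} = e_1·c_2 = -3.5355.
u_2 = c_2 + 3.5355·e_1 = (-1.5000, 1.5000, 0.0000).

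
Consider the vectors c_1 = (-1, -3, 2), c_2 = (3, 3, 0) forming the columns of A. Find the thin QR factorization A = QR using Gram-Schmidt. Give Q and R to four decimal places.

c_1 = (-1, -3, 2); ‖c_1‖ = 3.7417, so e_1 = (-0.2673, -0.8018, 0.5345).
e_1·c_2 = (-0.2673)·3 + (-0.8018)·3 + 0.5345·0 = -3.2071.
u_2 = c_2 + 3.2071·e_1 = (2.1429, 0.4286, 1.7143).
‖u_2‖ = 2.7775, so e_2 = (0.7715, 0.1543, 0.6172).

Q = [[-0.2673, 0.7715], [-0.8018, 0.1543], [0.5345, 0.6172]], R = [[3.7417, -3.2071], [0.0000, 2.7775]]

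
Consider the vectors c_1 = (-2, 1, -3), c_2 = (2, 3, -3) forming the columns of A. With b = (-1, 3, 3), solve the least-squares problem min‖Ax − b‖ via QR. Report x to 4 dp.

x = (-0.2951, 0.0164)

c_1 = (-2, 1, -3); ‖c_1‖ = 3.7417, so q_1 = (-0.5345, 0.2673, -0.8018).
q_1·c_2 = (-0.5345)·2 + 0.2673·3 + (-0.8018)·(-3) = 2.1381.
u_2 = c_2 − 2.1381·q_1 = (3.1429, 2.4286, -1.2857).
‖u_2‖ = 4.1748, so q_2 = (0.7528, 0.5817, -0.3080).
Qᵀb = (-1.0690, 0.0684).
Back-substitute: x_2 = 0.0684/4.1748 = 0.0164.
x_1 = (-1.0690 − 2.1381·0.0164)/3.7417 = -0.2951.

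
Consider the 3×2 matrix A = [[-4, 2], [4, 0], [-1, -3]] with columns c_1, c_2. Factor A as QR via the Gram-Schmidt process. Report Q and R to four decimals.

Q = [[-0.6963, 0.3984], [0.6963, 0.1732], [-0.1741, -0.9007]], R = [[5.7446, -0.8704], [0.0000, 3.4989]]

c_1 = (-4, 4, -1); ‖c_1‖ = 5.7446, so q_1 = (-0.6963, 0.6963, -0.1741).
q_1·c_2 = (-0.6963)·2 + 0.6963·0 + (-0.1741)·(-3) = -0.8704.
u_2 = c_2 + 0.8704·q_1 = (1.3939, 0.6061, -3.1515).
‖u_2‖ = 3.4989, so q_2 = (0.3984, 0.1732, -0.9007).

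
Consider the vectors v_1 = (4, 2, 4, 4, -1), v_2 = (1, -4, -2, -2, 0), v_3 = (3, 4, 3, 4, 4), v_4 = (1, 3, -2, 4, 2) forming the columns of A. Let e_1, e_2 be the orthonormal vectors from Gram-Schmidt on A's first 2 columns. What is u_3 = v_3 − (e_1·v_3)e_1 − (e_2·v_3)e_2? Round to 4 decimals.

u_3 = (1.1741, 0.4065, -0.6130, 0.3870, 4.6054)

e_1 = v_1/‖v_1‖ = (4, 2, 4, 4, -1)/7.2801 = (0.5494, 0.2747, 0.5494, 0.5494, -0.1374).
r_{12} = e_1·v_2 = -2.7472.
u_2 = v_2 + 2.7472·e_1 = (2.5094, -3.2453, -0.4906, -0.4906, -0.3774).
‖u_2‖ = 4.1777, so e_2 = (0.6007, -0.7768, -0.1174, -0.1174, -0.0903).
r_{13} = e_1·v_3 = 6.0439; r_{23} = e_2·v_3 = -2.4885.
u_3 = v_3 − 6.0439·e_1 + 2.4885·e_2 = (1.1741, 0.4065, -0.6130, 0.3870, 4.6054).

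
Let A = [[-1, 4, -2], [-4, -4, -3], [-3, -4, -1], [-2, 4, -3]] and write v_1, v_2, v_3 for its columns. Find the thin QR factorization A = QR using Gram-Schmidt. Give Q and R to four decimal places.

v_1 = (-1, -4, -3, -2); ‖v_1‖ = 5.4772, so e_1 = (-0.1826, -0.7303, -0.5477, -0.3651).
e_1·v_2 = (-0.1826)·4 + (-0.7303)·(-4) + (-0.5477)·(-4) + (-0.3651)·4 = 2.9212.
u_2 = v_2 − 2.9212·e_1 = (4.5333, -1.8667, -2.4000, 5.0667).
‖u_2‖ = 7.4476, so e_2 = (0.6087, -0.2506, -0.3223, 0.6803).
e_1·v_3 = (-0.1826)·(-2) + (-0.7303)·(-3) + (-0.5477)·(-1) + (-0.3651)·(-3) = 4.1992; e_2·v_3 = 0.6087·(-2) + (-0.2506)·(-3) + (-0.3223)·(-1) + 0.6803·(-3) = -2.1842.
u_3 = v_3 − 4.1992·e_1 + 2.1842·e_2 = (0.0962, -0.4808, 0.5962, 0.0192).
‖u_3‖ = 0.7721, so e_3 = (0.1245, -0.6227, 0.7721, 0.0249).

Q = [[-0.1826, 0.6087, 0.1245], [-0.7303, -0.2506, -0.6227], [-0.5477, -0.3223, 0.7721], [-0.3651, 0.6803, 0.0249]], R = [[5.4772, 2.9212, 4.1992], [0.0000, 7.4476, -2.1842], [0.0000, 0.0000, 0.7721]]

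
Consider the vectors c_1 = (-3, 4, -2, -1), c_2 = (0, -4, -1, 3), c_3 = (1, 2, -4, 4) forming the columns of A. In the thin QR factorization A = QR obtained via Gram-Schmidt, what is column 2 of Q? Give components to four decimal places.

e_2 = (-0.4202, -0.4285, -0.5273, 0.6015)

e_1 = c_1/‖c_1‖ = (-3, 4, -2, -1)/5.4772 = (-0.5477, 0.7303, -0.3651, -0.1826).
r_{12} = e_1·c_2 = -3.1038.
u_2 = c_2 + 3.1038·e_1 = (-1.7000, -1.7333, -2.1333, 2.4333).
‖u_2‖ = 4.0456, so e_2 = (-0.4202, -0.4285, -0.5273, 0.6015).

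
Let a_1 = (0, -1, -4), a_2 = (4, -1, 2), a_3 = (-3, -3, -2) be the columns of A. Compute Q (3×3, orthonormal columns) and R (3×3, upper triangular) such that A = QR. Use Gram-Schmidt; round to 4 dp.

Q = [[0.0000, 0.9397, -0.3419], [-0.2425, -0.3317, -0.9117], [-0.9701, 0.0829, 0.2279]], R = [[4.1231, -1.6977, 2.6679], [0.0000, 4.2565, -1.9900], [0.0000, 0.0000, 3.3049]]

a_1 = (0, -1, -4); ‖a_1‖ = 4.1231, so e_1 = (0.0000, -0.2425, -0.9701).
e_1·a_2 = 0.0000·4 + (-0.2425)·(-1) + (-0.9701)·2 = -1.6977.
u_2 = a_2 + 1.6977·e_1 = (4.0000, -1.4118, 0.3529).
‖u_2‖ = 4.2565, so e_2 = (0.9397, -0.3317, 0.0829).
e_1·a_3 = 0.0000·(-3) + (-0.2425)·(-3) + (-0.9701)·(-2) = 2.6679; e_2·a_3 = 0.9397·(-3) + (-0.3317)·(-3) + 0.0829·(-2) = -1.9900.
u_3 = a_3 − 2.6679·e_1 + 1.9900·e_2 = (-1.1299, -3.0130, 0.7532).
‖u_3‖ = 3.3049, so e_3 = (-0.3419, -0.9117, 0.2279).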